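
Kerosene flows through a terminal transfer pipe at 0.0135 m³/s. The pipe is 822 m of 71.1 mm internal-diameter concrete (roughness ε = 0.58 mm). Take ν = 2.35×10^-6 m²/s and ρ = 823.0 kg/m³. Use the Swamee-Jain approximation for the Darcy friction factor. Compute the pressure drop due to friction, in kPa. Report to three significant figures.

Δp ≈ 2000 kPa

V = 4Q/(πD²) = 4·0.0135/(π·0.0711²) = 3.400 m/s
Re = VD/ν = 3.400·0.0711/2.35×10^-6 = 1.03×10^5 → turbulent
ε/D = 0.58/71.1 = 0.00816
Swamee-Jain: f = 0.03633
h_f = f(L/D)V²/(2g) = 0.03633·(822/0.0711)·3.400²/(2·9.81) = 247.5 m
Δp = ρg·h_f = 823.0·9.81·247.5 = 1998 kPa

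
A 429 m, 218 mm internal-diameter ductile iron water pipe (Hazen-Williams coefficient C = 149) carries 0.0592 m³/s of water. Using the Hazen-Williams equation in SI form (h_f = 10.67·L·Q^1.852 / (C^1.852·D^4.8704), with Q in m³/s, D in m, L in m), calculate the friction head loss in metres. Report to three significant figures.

h_f ≈ 3.84 m

h_f = 10.67·429·0.0592^1.852 / (149^1.852·0.218^4.8704) = 3.839 m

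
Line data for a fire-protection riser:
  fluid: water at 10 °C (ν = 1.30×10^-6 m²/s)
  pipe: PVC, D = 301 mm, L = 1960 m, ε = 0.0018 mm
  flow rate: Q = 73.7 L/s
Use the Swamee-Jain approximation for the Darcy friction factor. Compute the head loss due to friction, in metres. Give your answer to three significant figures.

V = 4Q/(πD²) = 4·0.0737/(π·0.301²) = 1.036 m/s
Re = VD/ν = 1.036·0.301/1.30×10^-6 = 2.40×10^5 → turbulent
ε/D = 0.0018/301 = 5.98×10^-6
Swamee-Jain: f = 0.01506
h_f = f(L/D)V²/(2g) = 0.01506·(1960/0.301)·1.036²/(2·9.81) = 5.361 m

h_f ≈ 5.36 m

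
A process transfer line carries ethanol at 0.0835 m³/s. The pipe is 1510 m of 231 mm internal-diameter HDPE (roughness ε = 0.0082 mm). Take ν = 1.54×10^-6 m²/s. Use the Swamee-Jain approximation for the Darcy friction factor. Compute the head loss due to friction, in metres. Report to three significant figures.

V = 4Q/(πD²) = 4·0.0835/(π·0.231²) = 1.992 m/s
Re = VD/ν = 1.992·0.231/1.54×10^-6 = 2.99×10^5 → turbulent
ε/D = 0.0082/231 = 3.55×10^-5
Swamee-Jain: f = 0.01479
h_f = f(L/D)V²/(2g) = 0.01479·(1510/0.231)·1.992²/(2·9.81) = 19.56 m

h_f ≈ 19.6 m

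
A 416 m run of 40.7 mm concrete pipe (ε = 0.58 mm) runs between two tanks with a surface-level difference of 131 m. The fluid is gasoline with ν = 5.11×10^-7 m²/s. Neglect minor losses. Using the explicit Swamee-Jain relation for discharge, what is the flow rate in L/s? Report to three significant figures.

Q ≈ 3.14 L/s

Swamee-Jain (Type II): Q = -0.965·√(gD⁵h_f/L)·ln[ε/(3.7D) + √(3.17ν²L/(gD³h_f))]
√(gD⁵h_f/L) = √(9.81·0.0407⁵·131/416) = 5.874×10^-4
ε/(3.7D) = 0.00385; √(3.17ν²L/(gD³h_f)) = 6.30×10^-5
Q = -0.965·5.874×10^-4·ln(0.003915) = 0.003142 m³/s
Check: V = 2.41 m/s, Re = 1.92×10^5, f = 0.04329, h_f = 132 m ≈ 131 m ✓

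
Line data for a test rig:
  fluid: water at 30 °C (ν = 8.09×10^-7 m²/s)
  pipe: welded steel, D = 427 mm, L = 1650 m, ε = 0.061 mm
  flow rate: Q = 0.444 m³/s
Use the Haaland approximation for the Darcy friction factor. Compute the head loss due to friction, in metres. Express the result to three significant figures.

h_f ≈ 25.6 m

V = 4Q/(πD²) = 4·0.444/(π·0.427²) = 3.101 m/s
Re = VD/ν = 3.101·0.427/8.09×10^-7 = 1.64×10^6 → turbulent
ε/D = 0.061/427 = 1.43×10^-4
Haaland: f = 0.01354
h_f = f(L/D)V²/(2g) = 0.01354·(1650/0.427)·3.101²/(2·9.81) = 25.64 m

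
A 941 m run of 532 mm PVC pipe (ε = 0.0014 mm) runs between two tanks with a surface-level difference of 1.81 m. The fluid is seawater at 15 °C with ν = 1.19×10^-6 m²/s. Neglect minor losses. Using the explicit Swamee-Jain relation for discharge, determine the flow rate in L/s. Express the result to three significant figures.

Swamee-Jain (Type II): Q = -0.965·√(gD⁵h_f/L)·ln[ε/(3.7D) + √(3.17ν²L/(gD³h_f))]
√(gD⁵h_f/L) = √(9.81·0.532⁵·1.81/941) = 0.02836
ε/(3.7D) = 7.11×10^-7; √(3.17ν²L/(gD³h_f)) = 3.97×10^-5
Q = -0.965·0.02836·ln(4.046×10^-5) = 0.2768 m³/s
Check: V = 1.25 m/s, Re = 5.57×10^5, f = 0.01289, h_f = 1.80 m ≈ 1.81 m ✓

Q ≈ 277 L/s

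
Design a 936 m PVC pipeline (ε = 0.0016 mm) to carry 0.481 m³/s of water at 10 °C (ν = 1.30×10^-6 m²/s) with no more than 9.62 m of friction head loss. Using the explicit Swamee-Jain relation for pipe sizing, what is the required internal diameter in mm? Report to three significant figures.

D ≈ 470 mm

Swamee-Jain (Type III): D = 0.66·[ε^1.25·(LQ²/(gh_f))^4.75 + ν·Q^9.4·(L/(gh_f))^5.2]^0.04
LQ²/(gh_f) = 2.295; L/(gh_f) = 9.918
Term 1 = ε^1.25·(…)^4.75 = 2.94×10^-6; Term 2 = ν·Q^9.4·(…)^5.2 = 2.03×10^-4
D = 0.66·(2.94×10^-6 + 2.03×10^-4)^0.04 = 0.4700 m = 470 mm
Check: V = 2.77 m/s, Re = 1.00×10^6, f = 0.01169, h_f = 9.12 m ≈ 9.62 m ✓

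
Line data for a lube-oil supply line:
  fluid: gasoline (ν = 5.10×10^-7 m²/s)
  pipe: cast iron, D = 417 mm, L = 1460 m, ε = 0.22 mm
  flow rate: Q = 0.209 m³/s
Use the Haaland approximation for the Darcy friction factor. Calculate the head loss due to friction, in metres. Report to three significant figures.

V = 4Q/(πD²) = 4·0.209/(π·0.417²) = 1.530 m/s
Re = VD/ν = 1.530·0.417/5.10×10^-7 = 1.25×10^6 → turbulent
ε/D = 0.22/417 = 5.28×10^-4
Haaland: f = 0.01728
h_f = f(L/D)V²/(2g) = 0.01728·(1460/0.417)·1.530²/(2·9.81) = 7.220 m

h_f ≈ 7.22 m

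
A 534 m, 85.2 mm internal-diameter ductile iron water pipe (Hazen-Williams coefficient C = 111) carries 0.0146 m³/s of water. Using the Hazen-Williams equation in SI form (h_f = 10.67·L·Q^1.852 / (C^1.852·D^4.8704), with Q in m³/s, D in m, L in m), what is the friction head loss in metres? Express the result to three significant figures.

h_f ≈ 59.9 m

h_f = 10.67·534·0.0146^1.852 / (111^1.852·0.0852^4.8704) = 59.89 m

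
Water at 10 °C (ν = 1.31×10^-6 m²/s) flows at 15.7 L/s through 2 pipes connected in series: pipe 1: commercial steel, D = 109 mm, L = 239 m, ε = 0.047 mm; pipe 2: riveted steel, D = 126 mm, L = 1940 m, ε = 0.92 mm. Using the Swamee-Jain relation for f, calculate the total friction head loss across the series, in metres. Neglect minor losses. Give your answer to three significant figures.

Pipe 1: V = 1.683 m/s, Re = 1.40×10^5, ε/D = 4.31×10^-4, f = 0.01928, h_1 = f(L/D)V²/2g = 6.099 m
Pipe 2: V = 1.259 m/s, Re = 1.21×10^5, ε/D = 0.00730, f = 0.03501, h_2 = f(L/D)V²/2g = 43.55 m
Series → Q common, losses add: H = Σh = 49.65 m

H ≈ 49.7 m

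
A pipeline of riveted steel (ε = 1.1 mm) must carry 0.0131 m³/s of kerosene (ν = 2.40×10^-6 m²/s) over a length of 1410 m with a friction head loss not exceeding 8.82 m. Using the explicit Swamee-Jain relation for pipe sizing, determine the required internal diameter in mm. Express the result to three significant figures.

D ≈ 154 mm

Swamee-Jain (Type III): D = 0.66·[ε^1.25·(LQ²/(gh_f))^4.75 + ν·Q^9.4·(L/(gh_f))^5.2]^0.04
LQ²/(gh_f) = 0.002797; L/(gh_f) = 16.30
Term 1 = ε^1.25·(…)^4.75 = 1.49×10^-16; Term 2 = ν·Q^9.4·(…)^5.2 = 9.67×10^-18
D = 0.66·(1.49×10^-16 + 9.67×10^-18)^0.04 = 0.1540 m = 154 mm
Check: V = 0.703 m/s, Re = 4.51×10^4, f = 0.03593, h_f = 8.29 m ≈ 8.82 m ✓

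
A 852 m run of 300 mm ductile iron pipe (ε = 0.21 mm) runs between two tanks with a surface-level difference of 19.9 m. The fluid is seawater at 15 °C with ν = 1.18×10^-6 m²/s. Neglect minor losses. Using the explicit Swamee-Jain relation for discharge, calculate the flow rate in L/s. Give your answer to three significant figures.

Q ≈ 192 L/s

Swamee-Jain (Type II): Q = -0.965·√(gD⁵h_f/L)·ln[ε/(3.7D) + √(3.17ν²L/(gD³h_f))]
√(gD⁵h_f/L) = √(9.81·0.300⁵·19.9/852) = 0.02360
ε/(3.7D) = 1.89×10^-4; √(3.17ν²L/(gD³h_f)) = 2.67×10^-5
Q = -0.965·0.02360·ln(2.159×10^-4) = 0.1922 m³/s
Check: V = 2.72 m/s, Re = 6.91×10^5, f = 0.01871, h_f = 20.0 m ≈ 19.9 m ✓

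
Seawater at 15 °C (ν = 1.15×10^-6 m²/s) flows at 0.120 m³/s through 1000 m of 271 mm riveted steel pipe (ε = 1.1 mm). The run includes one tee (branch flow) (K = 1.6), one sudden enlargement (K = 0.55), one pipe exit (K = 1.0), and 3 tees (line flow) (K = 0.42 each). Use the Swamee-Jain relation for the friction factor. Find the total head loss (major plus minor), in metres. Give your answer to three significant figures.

V = 4Q/(πD²) = 2.080 m/s; V²/2g = 0.2206 m
Re = 4.90×10^5, ε/D = 0.00406 → f = 0.02887 (Swamee-Jain)
Major: h_f = f(L/D)·V²/2g = 0.02887·3690·0.2206 = 23.50 m
Minor: ΣK = 4.41; h_m = ΣK·V²/2g = 0.9728 m
Total H_L = 23.50 + 0.9728 = 24.47 m

H_L ≈ 24.5 m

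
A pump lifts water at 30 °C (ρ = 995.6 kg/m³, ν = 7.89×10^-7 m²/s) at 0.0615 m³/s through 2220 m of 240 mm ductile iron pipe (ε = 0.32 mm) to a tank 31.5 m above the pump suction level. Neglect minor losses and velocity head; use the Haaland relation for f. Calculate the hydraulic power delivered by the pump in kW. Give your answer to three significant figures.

P_hyd ≈ 30.2 kW

V = 4Q/(πD²) = 1.359 m/s; Re = 4.14×10^5; ε/D = 0.00133; f = 0.02164
h_f = f(L/D)V²/2g = 18.86 m
Total head H = z + h_f = 31.5 + 18.86 = 50.36 m
P_hyd = ρgQH = 995.6·9.81·0.0615·50.36 = 30.25 kW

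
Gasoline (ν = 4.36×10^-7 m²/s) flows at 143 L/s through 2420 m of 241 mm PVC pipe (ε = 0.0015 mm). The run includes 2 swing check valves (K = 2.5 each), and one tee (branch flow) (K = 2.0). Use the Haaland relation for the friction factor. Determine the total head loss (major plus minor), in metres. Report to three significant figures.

V = 4Q/(πD²) = 3.135 m/s; V²/2g = 0.5009 m
Re = 1.73×10^6, ε/D = 6.22×10^-6 → f = 0.01075 (Haaland)
Major: h_f = f(L/D)·V²/2g = 0.01075·10041·0.5009 = 54.04 m
Minor: ΣK = 7.00; h_m = ΣK·V²/2g = 3.506 m
Total H_L = 54.04 + 3.506 = 57.55 m

H_L ≈ 57.6 m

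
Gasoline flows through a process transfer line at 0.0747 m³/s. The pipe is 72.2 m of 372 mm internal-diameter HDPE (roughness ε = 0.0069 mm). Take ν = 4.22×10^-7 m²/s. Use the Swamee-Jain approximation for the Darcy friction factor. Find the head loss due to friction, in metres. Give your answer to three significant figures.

h_f ≈ 0.0607 m

V = 4Q/(πD²) = 4·0.0747/(π·0.372²) = 0.6873 m/s
Re = VD/ν = 0.6873·0.372/4.22×10^-7 = 6.06×10^5 → turbulent
ε/D = 0.0069/372 = 1.85×10^-5
Swamee-Jain: f = 0.01298
h_f = f(L/D)V²/(2g) = 0.01298·(72.2/0.372)·0.6873²/(2·9.81) = 0.06066 m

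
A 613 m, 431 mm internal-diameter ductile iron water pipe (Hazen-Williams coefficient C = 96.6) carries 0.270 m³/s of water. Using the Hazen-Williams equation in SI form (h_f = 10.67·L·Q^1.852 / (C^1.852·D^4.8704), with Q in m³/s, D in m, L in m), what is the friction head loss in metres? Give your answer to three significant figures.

h_f = 10.67·613·0.270^1.852 / (96.6^1.852·0.431^4.8704) = 7.355 m

h_f ≈ 7.35 m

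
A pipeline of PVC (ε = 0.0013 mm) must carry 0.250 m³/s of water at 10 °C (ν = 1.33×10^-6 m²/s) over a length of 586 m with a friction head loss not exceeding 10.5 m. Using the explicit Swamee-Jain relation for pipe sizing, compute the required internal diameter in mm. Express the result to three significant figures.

D ≈ 328 mm

Swamee-Jain (Type III): D = 0.66·[ε^1.25·(LQ²/(gh_f))^4.75 + ν·Q^9.4·(L/(gh_f))^5.2]^0.04
LQ²/(gh_f) = 0.3556; L/(gh_f) = 5.689
Term 1 = ε^1.25·(…)^4.75 = 3.23×10^-10; Term 2 = ν·Q^9.4·(…)^5.2 = 2.46×10^-8
D = 0.66·(3.23×10^-10 + 2.46×10^-8)^0.04 = 0.3276 m = 328 mm
Check: V = 2.97 m/s, Re = 7.30×10^5, f = 0.01233, h_f = 9.88 m ≈ 10.5 m ✓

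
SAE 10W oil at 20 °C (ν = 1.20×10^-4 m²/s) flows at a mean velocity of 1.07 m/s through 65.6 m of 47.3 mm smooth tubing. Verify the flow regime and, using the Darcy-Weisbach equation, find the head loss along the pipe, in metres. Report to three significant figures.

Re = VD/ν = 1.07·0.04730/1.20×10^-4 = 422 → laminar (Re < 2300)
f = 64/Re = 0.1517
h_f = f(L/D)V²/(2g) = 0.1517·(65.6/0.04730)·1.07²/(2·9.81) = 12.28 m

h_f ≈ 12.3 m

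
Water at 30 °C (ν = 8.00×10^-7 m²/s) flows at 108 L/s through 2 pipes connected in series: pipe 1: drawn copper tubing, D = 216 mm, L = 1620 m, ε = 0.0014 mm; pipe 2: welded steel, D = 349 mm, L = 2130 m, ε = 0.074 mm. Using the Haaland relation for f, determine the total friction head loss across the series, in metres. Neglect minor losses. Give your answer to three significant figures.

Pipe 1: V = 2.947 m/s, Re = 7.96×10^5, ε/D = 6.48×10^-6, f = 0.01214, h_1 = f(L/D)V²/2g = 40.31 m
Pipe 2: V = 1.129 m/s, Re = 4.93×10^5, ε/D = 2.12×10^-4, f = 0.01542, h_2 = f(L/D)V²/2g = 6.114 m
Series → Q common, losses add: H = Σh = 46.43 m

H ≈ 46.4 m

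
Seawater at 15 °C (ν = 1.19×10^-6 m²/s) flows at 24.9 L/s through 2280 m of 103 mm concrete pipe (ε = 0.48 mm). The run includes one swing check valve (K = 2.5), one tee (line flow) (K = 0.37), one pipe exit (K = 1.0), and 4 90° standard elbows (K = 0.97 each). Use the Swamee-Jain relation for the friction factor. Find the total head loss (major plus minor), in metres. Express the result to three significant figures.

V = 4Q/(πD²) = 2.988 m/s; V²/2g = 0.4552 m
Re = 2.59×10^5, ε/D = 0.00466 → f = 0.03027 (Swamee-Jain)
Major: h_f = f(L/D)·V²/2g = 0.03027·22136·0.4552 = 305.0 m
Minor: ΣK = 7.75; h_m = ΣK·V²/2g = 3.528 m
Total H_L = 305.0 + 3.528 = 308.5 m

H_L ≈ 308 m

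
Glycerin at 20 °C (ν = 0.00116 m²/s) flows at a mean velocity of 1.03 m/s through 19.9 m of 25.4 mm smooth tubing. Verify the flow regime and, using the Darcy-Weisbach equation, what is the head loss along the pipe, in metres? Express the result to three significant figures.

h_f ≈ 120 m

Re = VD/ν = 1.03·0.02540/0.00116 = 22.6 → laminar (Re < 2300)
f = 64/Re = 2.838
h_f = f(L/D)V²/(2g) = 2.838·(19.9/0.02540)·1.03²/(2·9.81) = 120.2 m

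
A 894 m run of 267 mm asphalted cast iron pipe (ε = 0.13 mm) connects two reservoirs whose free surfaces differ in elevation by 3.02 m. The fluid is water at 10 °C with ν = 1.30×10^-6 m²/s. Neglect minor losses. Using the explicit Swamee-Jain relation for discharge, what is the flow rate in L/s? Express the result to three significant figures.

Q ≈ 54.4 L/s

Swamee-Jain (Type II): Q = -0.965·√(gD⁵h_f/L)·ln[ε/(3.7D) + √(3.17ν²L/(gD³h_f))]
√(gD⁵h_f/L) = √(9.81·0.267⁵·3.02/894) = 0.006706
ε/(3.7D) = 1.32×10^-4; √(3.17ν²L/(gD³h_f)) = 9.22×10^-5
Q = -0.965·0.006706·ln(2.238×10^-4) = 0.05439 m³/s
Check: V = 0.971 m/s, Re = 2.00×10^5, f = 0.01887, h_f = 3.04 m ≈ 3.02 m ✓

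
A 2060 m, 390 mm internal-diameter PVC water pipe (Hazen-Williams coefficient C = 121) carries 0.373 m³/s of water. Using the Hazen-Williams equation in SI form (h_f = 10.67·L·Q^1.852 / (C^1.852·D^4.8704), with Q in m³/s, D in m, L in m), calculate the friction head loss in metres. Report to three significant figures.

h_f = 10.67·2060·0.373^1.852 / (121^1.852·0.390^4.8704) = 48.22 m

h_f ≈ 48.2 m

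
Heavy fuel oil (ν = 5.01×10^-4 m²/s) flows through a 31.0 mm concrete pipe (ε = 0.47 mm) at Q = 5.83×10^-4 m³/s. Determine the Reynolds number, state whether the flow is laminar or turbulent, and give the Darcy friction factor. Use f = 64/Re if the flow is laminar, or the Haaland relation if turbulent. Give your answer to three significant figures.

Re ≈ 47.8; laminar; f = 64/Re ≈ 1.34

V = 4Q/(πD²) = 0.7724 m/s
Re = VD/ν = 0.7724·0.0310/5.01×10^-4 = 47.8
Re < 2300 → laminar → f = 64/Re = 1.339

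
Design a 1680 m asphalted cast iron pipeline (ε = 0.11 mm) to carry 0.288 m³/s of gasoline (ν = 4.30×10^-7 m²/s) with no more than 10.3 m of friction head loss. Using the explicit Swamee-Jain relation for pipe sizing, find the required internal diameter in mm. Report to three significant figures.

Swamee-Jain (Type III): D = 0.66·[ε^1.25·(LQ²/(gh_f))^4.75 + ν·Q^9.4·(L/(gh_f))^5.2]^0.04
LQ²/(gh_f) = 1.379; L/(gh_f) = 16.63
Term 1 = ε^1.25·(…)^4.75 = 5.19×10^-5; Term 2 = ν·Q^9.4·(…)^5.2 = 7.94×10^-6
D = 0.66·(5.19×10^-5 + 7.94×10^-6)^0.04 = 0.4473 m = 447 mm
Check: V = 1.83 m/s, Re = 1.91×10^6, f = 0.01486, h_f = 9.56 m ≈ 10.3 m ✓

D ≈ 447 mm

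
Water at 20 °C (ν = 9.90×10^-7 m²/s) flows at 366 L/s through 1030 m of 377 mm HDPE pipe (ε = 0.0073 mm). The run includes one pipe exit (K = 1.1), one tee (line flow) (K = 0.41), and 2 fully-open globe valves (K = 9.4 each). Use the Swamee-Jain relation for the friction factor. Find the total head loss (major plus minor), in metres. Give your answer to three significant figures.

V = 4Q/(πD²) = 3.279 m/s; V²/2g = 0.5479 m
Re = 1.25×10^6, ε/D = 1.94×10^-5 → f = 0.01171 (Swamee-Jain)
Major: h_f = f(L/D)·V²/2g = 0.01171·2732·0.5479 = 17.53 m
Minor: ΣK = 20.3; h_m = ΣK·V²/2g = 11.13 m
Total H_L = 17.53 + 11.13 = 28.66 m

H_L ≈ 28.7 m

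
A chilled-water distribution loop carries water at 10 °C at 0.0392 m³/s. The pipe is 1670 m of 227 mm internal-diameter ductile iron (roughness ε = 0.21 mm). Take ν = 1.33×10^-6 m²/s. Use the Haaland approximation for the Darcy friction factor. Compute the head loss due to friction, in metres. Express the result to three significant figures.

h_f ≈ 7.34 m

V = 4Q/(πD²) = 4·0.0392/(π·0.227²) = 0.9686 m/s
Re = VD/ν = 0.9686·0.227/1.33×10^-6 = 1.65×10^5 → turbulent
ε/D = 0.21/227 = 9.25×10^-4
Haaland: f = 0.02085
h_f = f(L/D)V²/(2g) = 0.02085·(1670/0.227)·0.9686²/(2·9.81) = 7.336 m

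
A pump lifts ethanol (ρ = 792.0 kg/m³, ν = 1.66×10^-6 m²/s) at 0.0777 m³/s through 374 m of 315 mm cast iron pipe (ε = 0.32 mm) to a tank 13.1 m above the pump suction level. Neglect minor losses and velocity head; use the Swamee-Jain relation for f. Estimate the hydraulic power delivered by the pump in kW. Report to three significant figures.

P_hyd ≈ 8.68 kW

V = 4Q/(πD²) = 0.9970 m/s; Re = 1.89×10^5; ε/D = 0.00102; f = 0.02133
h_f = f(L/D)V²/2g = 1.283 m
Total head H = z + h_f = 13.1 + 1.283 = 14.38 m
P_hyd = ρgQH = 792.0·9.81·0.0777·14.38 = 8.683 kW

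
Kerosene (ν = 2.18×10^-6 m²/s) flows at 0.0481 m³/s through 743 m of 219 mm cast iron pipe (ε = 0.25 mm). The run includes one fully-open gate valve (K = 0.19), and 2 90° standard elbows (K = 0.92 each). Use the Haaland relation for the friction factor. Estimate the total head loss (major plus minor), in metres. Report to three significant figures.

V = 4Q/(πD²) = 1.277 m/s; V²/2g = 0.08311 m
Re = 1.28×10^5, ε/D = 0.00114 → f = 0.02203 (Haaland)
Major: h_f = f(L/D)·V²/2g = 0.02203·3393·0.08311 = 6.210 m
Minor: ΣK = 2.03; h_m = ΣK·V²/2g = 0.1687 m
Total H_L = 6.210 + 0.1687 = 6.379 m

H_L ≈ 6.38 m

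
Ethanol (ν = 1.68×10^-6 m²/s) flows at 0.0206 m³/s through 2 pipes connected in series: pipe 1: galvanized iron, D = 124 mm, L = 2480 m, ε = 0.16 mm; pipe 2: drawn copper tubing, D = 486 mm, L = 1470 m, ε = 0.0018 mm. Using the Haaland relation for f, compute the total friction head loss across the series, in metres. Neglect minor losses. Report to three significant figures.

H ≈ 67.0 m

Pipe 1: V = 1.706 m/s, Re = 1.26×10^5, ε/D = 0.00129, f = 0.02256, h_1 = f(L/D)V²/2g = 66.92 m
Pipe 2: V = 0.1110 m/s, Re = 3.21×10^4, ε/D = 3.70×10^-6, f = 0.02295, h_2 = f(L/D)V²/2g = 0.04362 m
Series → Q common, losses add: H = Σh = 66.96 m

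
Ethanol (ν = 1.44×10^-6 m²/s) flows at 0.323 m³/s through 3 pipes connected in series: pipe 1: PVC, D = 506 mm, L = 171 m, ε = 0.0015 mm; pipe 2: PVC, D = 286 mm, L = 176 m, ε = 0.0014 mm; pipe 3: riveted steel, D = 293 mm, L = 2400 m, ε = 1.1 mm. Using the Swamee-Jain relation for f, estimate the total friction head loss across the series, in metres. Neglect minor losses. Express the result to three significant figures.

Pipe 1: V = 1.606 m/s, Re = 5.64×10^5, ε/D = 2.96×10^-6, f = 0.01286, h_1 = f(L/D)V²/2g = 0.5716 m
Pipe 2: V = 5.028 m/s, Re = 9.99×10^5, ε/D = 4.90×10^-6, f = 0.01173, h_2 = f(L/D)V²/2g = 9.302 m
Pipe 3: V = 4.790 m/s, Re = 9.75×10^5, ε/D = 0.00375, f = 0.02808, h_3 = f(L/D)V²/2g = 269.0 m
Series → Q common, losses add: H = Σh = 278.9 m

H ≈ 279 m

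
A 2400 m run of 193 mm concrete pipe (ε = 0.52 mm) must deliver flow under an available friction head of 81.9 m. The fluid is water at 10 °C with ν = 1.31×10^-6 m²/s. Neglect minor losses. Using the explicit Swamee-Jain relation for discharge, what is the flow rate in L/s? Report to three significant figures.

Q ≈ 65.4 L/s

Swamee-Jain (Type II): Q = -0.965·√(gD⁵h_f/L)·ln[ε/(3.7D) + √(3.17ν²L/(gD³h_f))]
√(gD⁵h_f/L) = √(9.81·0.193⁵·81.9/2400) = 0.009468
ε/(3.7D) = 7.28×10^-4; √(3.17ν²L/(gD³h_f)) = 4.75×10^-5
Q = -0.965·0.009468·ln(7.757×10^-4) = 0.06543 m³/s
Check: V = 2.24 m/s, Re = 3.30×10^5, f = 0.02598, h_f = 82.4 m ≈ 81.9 m ✓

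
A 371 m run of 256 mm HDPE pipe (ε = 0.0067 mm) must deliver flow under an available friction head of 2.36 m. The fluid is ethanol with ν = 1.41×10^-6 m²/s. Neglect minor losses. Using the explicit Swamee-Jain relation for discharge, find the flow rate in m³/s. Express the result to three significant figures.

Q ≈ 0.0750 m³/s

Swamee-Jain (Type II): Q = -0.965·√(gD⁵h_f/L)·ln[ε/(3.7D) + √(3.17ν²L/(gD³h_f))]
√(gD⁵h_f/L) = √(9.81·0.256⁵·2.36/371) = 0.008283
ε/(3.7D) = 7.07×10^-6; √(3.17ν²L/(gD³h_f)) = 7.76×10^-5
Q = -0.965·0.008283·ln(8.466×10^-5) = 0.07495 m³/s
Check: V = 1.46 m/s, Re = 2.64×10^5, f = 0.01500, h_f = 2.35 m ≈ 2.36 m ✓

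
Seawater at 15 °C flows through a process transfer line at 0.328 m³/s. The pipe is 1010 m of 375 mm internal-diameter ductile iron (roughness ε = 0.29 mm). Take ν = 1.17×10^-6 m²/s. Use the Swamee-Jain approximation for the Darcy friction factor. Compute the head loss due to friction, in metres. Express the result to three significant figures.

V = 4Q/(πD²) = 4·0.328/(π·0.375²) = 2.970 m/s
Re = VD/ν = 2.970·0.375/1.17×10^-6 = 9.52×10^5 → turbulent
ε/D = 0.29/375 = 7.73×10^-4
Swamee-Jain: f = 0.01894
h_f = f(L/D)V²/(2g) = 0.01894·(1010/0.375)·2.970²/(2·9.81) = 22.93 m

h_f ≈ 22.9 m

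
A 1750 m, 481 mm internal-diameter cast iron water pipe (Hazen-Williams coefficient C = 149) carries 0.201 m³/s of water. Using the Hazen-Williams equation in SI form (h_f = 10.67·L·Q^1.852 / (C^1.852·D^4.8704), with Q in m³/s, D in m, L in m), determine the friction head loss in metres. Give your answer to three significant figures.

h_f = 10.67·1750·0.201^1.852 / (149^1.852·0.481^4.8704) = 3.192 m

h_f ≈ 3.19 m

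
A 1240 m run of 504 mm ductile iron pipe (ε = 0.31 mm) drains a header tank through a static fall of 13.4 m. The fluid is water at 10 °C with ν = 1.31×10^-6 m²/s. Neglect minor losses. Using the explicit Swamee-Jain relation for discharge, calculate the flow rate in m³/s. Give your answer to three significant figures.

Q ≈ 0.487 m³/s

Swamee-Jain (Type II): Q = -0.965·√(gD⁵h_f/L)·ln[ε/(3.7D) + √(3.17ν²L/(gD³h_f))]
√(gD⁵h_f/L) = √(9.81·0.504⁵·13.4/1240) = 0.05872
ε/(3.7D) = 1.66×10^-4; √(3.17ν²L/(gD³h_f)) = 2.00×10^-5
Q = -0.965·0.05872·ln(1.863×10^-4) = 0.4866 m³/s
Check: V = 2.44 m/s, Re = 9.38×10^5, f = 0.01806, h_f = 13.5 m ≈ 13.4 m ✓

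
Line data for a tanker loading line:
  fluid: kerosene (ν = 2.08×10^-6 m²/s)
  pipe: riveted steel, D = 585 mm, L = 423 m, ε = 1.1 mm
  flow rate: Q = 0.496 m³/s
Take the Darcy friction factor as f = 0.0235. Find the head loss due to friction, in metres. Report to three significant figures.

h_f ≈ 2.95 m

V = 4Q/(πD²) = 4·0.496/(π·0.585²) = 1.845 m/s
h_f = f(L/D)V²/(2g) = 0.02350·(423/0.585)·1.845²/(2·9.81) = 2.949 m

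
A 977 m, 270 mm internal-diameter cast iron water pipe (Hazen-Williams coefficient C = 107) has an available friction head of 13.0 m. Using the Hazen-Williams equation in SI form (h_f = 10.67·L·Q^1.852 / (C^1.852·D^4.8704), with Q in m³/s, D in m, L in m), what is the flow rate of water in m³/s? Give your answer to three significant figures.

Q ≈ 0.0924 m³/s

Rearranging: Q = [h_f·C^1.852·D^4.8704 / (10.67·L)]^(1/1.852)
Q = [13.0·107^1.852·0.270^4.8704 / (10.67·977)]^0.540 = 0.09245 m³/s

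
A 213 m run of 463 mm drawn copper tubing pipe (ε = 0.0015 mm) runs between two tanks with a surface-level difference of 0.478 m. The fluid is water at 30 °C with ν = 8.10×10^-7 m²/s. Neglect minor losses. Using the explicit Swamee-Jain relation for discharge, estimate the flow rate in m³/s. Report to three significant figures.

Swamee-Jain (Type II): Q = -0.965·√(gD⁵h_f/L)·ln[ε/(3.7D) + √(3.17ν²L/(gD³h_f))]
√(gD⁵h_f/L) = √(9.81·0.463⁵·0.478/213) = 0.02164
ε/(3.7D) = 8.76×10^-7; √(3.17ν²L/(gD³h_f)) = 3.09×10^-5
Q = -0.965·0.02164·ln(3.173×10^-5) = 0.2163 m³/s
Check: V = 1.28 m/s, Re = 7.34×10^5, f = 0.01230, h_f = 0.476 m ≈ 0.478 m ✓

Q ≈ 0.216 m³/s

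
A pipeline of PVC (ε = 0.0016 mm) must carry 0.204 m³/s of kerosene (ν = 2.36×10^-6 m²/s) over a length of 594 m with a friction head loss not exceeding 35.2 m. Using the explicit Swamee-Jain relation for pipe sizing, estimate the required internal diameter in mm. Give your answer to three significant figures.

D ≈ 242 mm

Swamee-Jain (Type III): D = 0.66·[ε^1.25·(LQ²/(gh_f))^4.75 + ν·Q^9.4·(L/(gh_f))^5.2]^0.04
LQ²/(gh_f) = 0.07159; L/(gh_f) = 1.720
Term 1 = ε^1.25·(…)^4.75 = 2.07×10^-13; Term 2 = ν·Q^9.4·(…)^5.2 = 1.28×10^-11
D = 0.66·(2.07×10^-13 + 1.28×10^-11)^0.04 = 0.2422 m = 242 mm
Check: V = 4.43 m/s, Re = 4.54×10^5, f = 0.01342, h_f = 32.9 m ≈ 35.2 m ✓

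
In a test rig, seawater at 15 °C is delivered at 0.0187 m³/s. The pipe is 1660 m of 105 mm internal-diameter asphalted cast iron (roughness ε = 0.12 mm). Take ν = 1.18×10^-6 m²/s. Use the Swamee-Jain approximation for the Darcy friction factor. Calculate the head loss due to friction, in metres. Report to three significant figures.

V = 4Q/(πD²) = 4·0.0187/(π·0.105²) = 2.160 m/s
Re = VD/ν = 2.160·0.105/1.18×10^-6 = 1.92×10^5 → turbulent
ε/D = 0.12/105 = 0.00114
Swamee-Jain: f = 0.02179
h_f = f(L/D)V²/(2g) = 0.02179·(1660/0.105)·2.160²/(2·9.81) = 81.87 m

h_f ≈ 81.9 m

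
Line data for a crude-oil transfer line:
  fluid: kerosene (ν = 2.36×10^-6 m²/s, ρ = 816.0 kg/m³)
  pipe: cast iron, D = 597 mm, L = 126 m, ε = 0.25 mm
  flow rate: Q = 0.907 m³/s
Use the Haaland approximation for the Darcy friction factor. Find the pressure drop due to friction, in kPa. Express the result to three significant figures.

V = 4Q/(πD²) = 4·0.907/(π·0.597²) = 3.240 m/s
Re = VD/ν = 3.240·0.597/2.36×10^-6 = 8.20×10^5 → turbulent
ε/D = 0.25/597 = 4.19×10^-4
Haaland: f = 0.01669
h_f = f(L/D)V²/(2g) = 0.01669·(126/0.597)·3.240²/(2·9.81) = 1.885 m
Δp = ρg·h_f = 816.0·9.81·1.885 = 15.09 kPa

Δp ≈ 15.1 kPa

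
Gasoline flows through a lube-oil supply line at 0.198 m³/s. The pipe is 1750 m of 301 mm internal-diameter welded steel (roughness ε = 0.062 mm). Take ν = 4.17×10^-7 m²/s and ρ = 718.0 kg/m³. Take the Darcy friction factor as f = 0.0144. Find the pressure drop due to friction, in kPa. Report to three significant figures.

V = 4Q/(πD²) = 4·0.198/(π·0.301²) = 2.783 m/s
h_f = f(L/D)V²/(2g) = 0.01440·(1750/0.301)·2.783²/(2·9.81) = 33.04 m
Δp = ρg·h_f = 718.0·9.81·33.04 = 232.7 kPa

Δp ≈ 233 kPa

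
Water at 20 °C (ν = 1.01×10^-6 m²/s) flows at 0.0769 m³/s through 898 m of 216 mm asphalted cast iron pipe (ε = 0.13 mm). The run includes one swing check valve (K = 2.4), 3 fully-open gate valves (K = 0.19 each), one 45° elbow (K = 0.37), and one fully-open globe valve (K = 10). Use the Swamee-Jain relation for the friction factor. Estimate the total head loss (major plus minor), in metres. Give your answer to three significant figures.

V = 4Q/(πD²) = 2.099 m/s; V²/2g = 0.2245 m
Re = 4.49×10^5, ε/D = 6.02×10^-4 → f = 0.01848 (Swamee-Jain)
Major: h_f = f(L/D)·V²/2g = 0.01848·4157·0.2245 = 17.24 m
Minor: ΣK = 13.3; h_m = ΣK·V²/2g = 2.994 m
Total H_L = 17.24 + 2.994 = 20.24 m

H_L ≈ 20.2 m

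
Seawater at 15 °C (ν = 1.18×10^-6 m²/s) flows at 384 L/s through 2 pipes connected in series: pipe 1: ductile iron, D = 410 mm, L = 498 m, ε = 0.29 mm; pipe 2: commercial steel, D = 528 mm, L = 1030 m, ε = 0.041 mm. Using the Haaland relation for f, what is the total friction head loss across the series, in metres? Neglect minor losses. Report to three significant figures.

Pipe 1: V = 2.909 m/s, Re = 1.01×10^6, ε/D = 7.07×10^-4, f = 0.01845, h_1 = f(L/D)V²/2g = 9.665 m
Pipe 2: V = 1.754 m/s, Re = 7.85×10^5, ε/D = 7.77×10^-5, f = 0.01330, h_2 = f(L/D)V²/2g = 4.066 m
Series → Q common, losses add: H = Σh = 13.73 m

H ≈ 13.7 m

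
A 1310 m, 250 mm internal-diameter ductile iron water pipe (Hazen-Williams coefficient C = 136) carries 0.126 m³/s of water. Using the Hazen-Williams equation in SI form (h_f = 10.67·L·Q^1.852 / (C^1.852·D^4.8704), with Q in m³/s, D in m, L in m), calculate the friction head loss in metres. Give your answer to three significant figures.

h_f ≈ 28.9 m

h_f = 10.67·1310·0.126^1.852 / (136^1.852·0.250^4.8704) = 28.86 m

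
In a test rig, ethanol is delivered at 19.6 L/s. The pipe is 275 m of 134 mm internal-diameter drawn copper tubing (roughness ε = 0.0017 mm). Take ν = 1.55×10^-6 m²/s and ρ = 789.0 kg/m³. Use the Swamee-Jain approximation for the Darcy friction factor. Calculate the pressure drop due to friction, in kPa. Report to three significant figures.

Δp ≈ 27.0 kPa

V = 4Q/(πD²) = 4·0.0196/(π·0.134²) = 1.390 m/s
Re = VD/ν = 1.390·0.134/1.55×10^-6 = 1.20×10^5 → turbulent
ε/D = 0.0017/134 = 1.27×10^-5
Swamee-Jain: f = 0.01728
h_f = f(L/D)V²/(2g) = 0.01728·(275/0.134)·1.390²/(2·9.81) = 3.492 m
Δp = ρg·h_f = 789.0·9.81·3.492 = 27.03 kPa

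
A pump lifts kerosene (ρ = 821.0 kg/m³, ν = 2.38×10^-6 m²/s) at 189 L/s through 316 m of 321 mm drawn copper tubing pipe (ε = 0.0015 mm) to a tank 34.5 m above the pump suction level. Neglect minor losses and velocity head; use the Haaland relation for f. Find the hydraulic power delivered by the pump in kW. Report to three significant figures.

P_hyd ≈ 58.5 kW

V = 4Q/(πD²) = 2.335 m/s; Re = 3.15×10^5; ε/D = 4.67×10^-6; f = 0.01425
h_f = f(L/D)V²/2g = 3.900 m
Total head H = z + h_f = 34.5 + 3.900 = 38.40 m
P_hyd = ρgQH = 821.0·9.81·0.189·38.40 = 58.45 kW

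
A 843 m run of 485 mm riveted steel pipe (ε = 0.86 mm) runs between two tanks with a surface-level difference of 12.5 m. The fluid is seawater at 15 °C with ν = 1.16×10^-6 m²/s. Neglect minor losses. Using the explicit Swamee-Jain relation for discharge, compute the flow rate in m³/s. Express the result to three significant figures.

Swamee-Jain (Type II): Q = -0.965·√(gD⁵h_f/L)·ln[ε/(3.7D) + √(3.17ν²L/(gD³h_f))]
√(gD⁵h_f/L) = √(9.81·0.485⁵·12.5/843) = 0.06248
ε/(3.7D) = 4.79×10^-4; √(3.17ν²L/(gD³h_f)) = 1.60×10^-5
Q = -0.965·0.06248·ln(4.953×10^-4) = 0.4588 m³/s
Check: V = 2.48 m/s, Re = 1.04×10^6, f = 0.02296, h_f = 12.5 m ≈ 12.5 m ✓

Q ≈ 0.459 m³/s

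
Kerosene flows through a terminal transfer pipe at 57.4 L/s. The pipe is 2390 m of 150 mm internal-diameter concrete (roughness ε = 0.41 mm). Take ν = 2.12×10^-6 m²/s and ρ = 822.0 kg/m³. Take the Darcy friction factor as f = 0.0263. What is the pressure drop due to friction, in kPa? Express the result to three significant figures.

V = 4Q/(πD²) = 4·0.0574/(π·0.150²) = 3.248 m/s
h_f = f(L/D)V²/(2g) = 0.02630·(2390/0.150)·3.248²/(2·9.81) = 225.3 m
Δp = ρg·h_f = 822.0·9.81·225.3 = 1817 kPa

Δp ≈ 1820 kPa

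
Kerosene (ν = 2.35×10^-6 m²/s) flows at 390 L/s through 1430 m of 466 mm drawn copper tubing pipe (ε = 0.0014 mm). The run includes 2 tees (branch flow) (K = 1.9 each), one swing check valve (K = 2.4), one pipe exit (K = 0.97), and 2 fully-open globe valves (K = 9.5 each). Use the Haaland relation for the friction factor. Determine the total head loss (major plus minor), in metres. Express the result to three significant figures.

V = 4Q/(πD²) = 2.287 m/s; V²/2g = 0.2665 m
Re = 4.53×10^5, ε/D = 3.00×10^-6 → f = 0.01333 (Haaland)
Major: h_f = f(L/D)·V²/2g = 0.01333·3069·0.2665 = 10.90 m
Minor: ΣK = 26.2; h_m = ΣK·V²/2g = 6.974 m
Total H_L = 10.90 + 6.974 = 17.87 m

H_L ≈ 17.9 m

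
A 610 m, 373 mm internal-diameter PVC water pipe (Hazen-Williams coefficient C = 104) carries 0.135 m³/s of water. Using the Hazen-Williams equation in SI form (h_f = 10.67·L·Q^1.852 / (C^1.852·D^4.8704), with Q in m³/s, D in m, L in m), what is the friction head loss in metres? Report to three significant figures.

h_f ≈ 3.57 m

h_f = 10.67·610·0.135^1.852 / (104^1.852·0.373^4.8704) = 3.575 m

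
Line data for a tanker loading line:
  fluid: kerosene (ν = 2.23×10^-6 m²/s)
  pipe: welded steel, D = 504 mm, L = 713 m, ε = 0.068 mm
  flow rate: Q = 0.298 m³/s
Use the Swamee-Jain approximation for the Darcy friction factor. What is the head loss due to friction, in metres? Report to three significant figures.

h_f ≈ 2.50 m

V = 4Q/(πD²) = 4·0.298/(π·0.504²) = 1.494 m/s
Re = VD/ν = 1.494·0.504/2.23×10^-6 = 3.38×10^5 → turbulent
ε/D = 0.068/504 = 1.35×10^-4
Swamee-Jain: f = 0.01553
h_f = f(L/D)V²/(2g) = 0.01553·(713/0.504)·1.494²/(2·9.81) = 2.498 m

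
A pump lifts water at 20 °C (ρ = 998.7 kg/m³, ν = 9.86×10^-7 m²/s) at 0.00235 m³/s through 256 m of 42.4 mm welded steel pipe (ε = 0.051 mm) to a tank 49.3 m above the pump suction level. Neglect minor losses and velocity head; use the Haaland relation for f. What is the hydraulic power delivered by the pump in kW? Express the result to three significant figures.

V = 4Q/(πD²) = 1.664 m/s; Re = 7.16×10^4; ε/D = 0.00120; f = 0.02334
h_f = f(L/D)V²/2g = 19.89 m
Total head H = z + h_f = 49.3 + 19.89 = 69.19 m
P_hyd = ρgQH = 998.7·9.81·0.00235·69.19 = 1.593 kW

P_hyd ≈ 1.59 kW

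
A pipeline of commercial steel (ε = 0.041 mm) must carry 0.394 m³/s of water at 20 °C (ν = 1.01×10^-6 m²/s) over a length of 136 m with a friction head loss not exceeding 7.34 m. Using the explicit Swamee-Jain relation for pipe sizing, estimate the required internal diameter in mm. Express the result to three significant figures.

Swamee-Jain (Type III): D = 0.66·[ε^1.25·(LQ²/(gh_f))^4.75 + ν·Q^9.4·(L/(gh_f))^5.2]^0.04
LQ²/(gh_f) = 0.2932; L/(gh_f) = 1.889
Term 1 = ε^1.25·(…)^4.75 = 9.66×10^-9; Term 2 = ν·Q^9.4·(…)^5.2 = 4.35×10^-9
D = 0.66·(9.66×10^-9 + 4.35×10^-9)^0.04 = 0.3202 m = 320 mm
Check: V = 4.89 m/s, Re = 1.55×10^6, f = 0.01351, h_f = 7.01 m ≈ 7.34 m ✓

D ≈ 320 mm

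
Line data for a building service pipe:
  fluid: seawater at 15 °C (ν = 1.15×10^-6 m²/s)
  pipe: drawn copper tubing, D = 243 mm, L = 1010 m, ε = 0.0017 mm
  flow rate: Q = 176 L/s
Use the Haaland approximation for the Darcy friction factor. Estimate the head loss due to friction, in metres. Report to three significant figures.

h_f ≈ 37.0 m

V = 4Q/(πD²) = 4·0.176/(π·0.243²) = 3.795 m/s
Re = VD/ν = 3.795·0.243/1.15×10^-6 = 8.02×10^5 → turbulent
ε/D = 0.0017/243 = 7.00×10^-6
Haaland: f = 0.01213
h_f = f(L/D)V²/(2g) = 0.01213·(1010/0.243)·3.795²/(2·9.81) = 37.02 m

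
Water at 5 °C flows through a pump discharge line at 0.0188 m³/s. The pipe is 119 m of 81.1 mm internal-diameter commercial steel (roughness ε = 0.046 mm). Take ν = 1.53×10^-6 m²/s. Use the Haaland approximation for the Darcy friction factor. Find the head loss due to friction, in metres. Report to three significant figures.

V = 4Q/(πD²) = 4·0.0188/(π·0.0811²) = 3.639 m/s
Re = VD/ν = 3.639·0.0811/1.53×10^-6 = 1.93×10^5 → turbulent
ε/D = 0.046/81.1 = 5.67×10^-4
Haaland: f = 0.01904
h_f = f(L/D)V²/(2g) = 0.01904·(119/0.0811)·3.639²/(2·9.81) = 18.86 m

h_f ≈ 18.9 m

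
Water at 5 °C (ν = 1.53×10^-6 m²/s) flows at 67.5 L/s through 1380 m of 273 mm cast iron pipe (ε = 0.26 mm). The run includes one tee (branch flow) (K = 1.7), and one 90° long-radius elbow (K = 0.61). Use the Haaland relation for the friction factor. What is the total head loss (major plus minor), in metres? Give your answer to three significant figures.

V = 4Q/(πD²) = 1.153 m/s; V²/2g = 0.06778 m
Re = 2.06×10^5, ε/D = 9.52×10^-4 → f = 0.02069 (Haaland)
Major: h_f = f(L/D)·V²/2g = 0.02069·5055·0.06778 = 7.088 m
Minor: ΣK = 2.31; h_m = ΣK·V²/2g = 0.1566 m
Total H_L = 7.088 + 0.1566 = 7.244 m

H_L ≈ 7.24 m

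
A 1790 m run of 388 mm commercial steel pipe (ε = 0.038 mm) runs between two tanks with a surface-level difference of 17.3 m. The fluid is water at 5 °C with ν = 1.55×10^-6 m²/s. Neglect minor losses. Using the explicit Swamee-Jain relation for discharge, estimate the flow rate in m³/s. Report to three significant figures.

Q ≈ 0.269 m³/s

Swamee-Jain (Type II): Q = -0.965·√(gD⁵h_f/L)·ln[ε/(3.7D) + √(3.17ν²L/(gD³h_f))]
√(gD⁵h_f/L) = √(9.81·0.388⁵·17.3/1790) = 0.02887
ε/(3.7D) = 2.65×10^-5; √(3.17ν²L/(gD³h_f)) = 3.71×10^-5
Q = -0.965·0.02887·ln(6.355×10^-5) = 0.2693 m³/s
Check: V = 2.28 m/s, Re = 5.70×10^5, f = 0.01423, h_f = 17.4 m ≈ 17.3 m ✓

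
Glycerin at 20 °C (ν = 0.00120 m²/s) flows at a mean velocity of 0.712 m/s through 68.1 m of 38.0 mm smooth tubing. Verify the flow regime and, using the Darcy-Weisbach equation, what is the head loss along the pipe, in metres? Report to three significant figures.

Re = VD/ν = 0.712·0.03800/0.00120 = 22.5 → laminar (Re < 2300)
f = 64/Re = 2.839
h_f = f(L/D)V²/(2g) = 2.839·(68.1/0.03800)·0.712²/(2·9.81) = 131.4 m

h_f ≈ 131 m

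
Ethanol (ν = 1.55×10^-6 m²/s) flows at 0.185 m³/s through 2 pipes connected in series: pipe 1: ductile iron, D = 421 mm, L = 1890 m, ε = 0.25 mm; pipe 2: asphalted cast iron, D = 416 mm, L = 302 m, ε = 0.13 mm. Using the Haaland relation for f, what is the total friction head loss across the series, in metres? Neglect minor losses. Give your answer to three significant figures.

H ≈ 8.58 m

Pipe 1: V = 1.329 m/s, Re = 3.61×10^5, ε/D = 5.94×10^-4, f = 0.01841, h_1 = f(L/D)V²/2g = 7.441 m
Pipe 2: V = 1.361 m/s, Re = 3.65×10^5, ε/D = 3.13×10^-4, f = 0.01662, h_2 = f(L/D)V²/2g = 1.139 m
Series → Q common, losses add: H = Σh = 8.580 m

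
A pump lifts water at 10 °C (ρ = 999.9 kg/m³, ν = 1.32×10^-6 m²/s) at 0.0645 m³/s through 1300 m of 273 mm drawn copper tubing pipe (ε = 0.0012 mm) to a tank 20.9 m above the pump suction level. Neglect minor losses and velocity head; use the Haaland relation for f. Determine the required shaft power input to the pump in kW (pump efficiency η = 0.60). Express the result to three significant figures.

V = 4Q/(πD²) = 1.102 m/s; Re = 2.28×10^5; ε/D = 4.40×10^-6; f = 0.01514
h_f = f(L/D)V²/2g = 4.462 m
Total head H = z + h_f = 20.9 + 4.462 = 25.36 m
P_hyd = ρgQH = 999.9·9.81·0.0645·25.36 = 16.05 kW
P_shaft = P_hyd/η = 16.05/0.60 = 26.74 kW

P_shaft ≈ 26.7 kW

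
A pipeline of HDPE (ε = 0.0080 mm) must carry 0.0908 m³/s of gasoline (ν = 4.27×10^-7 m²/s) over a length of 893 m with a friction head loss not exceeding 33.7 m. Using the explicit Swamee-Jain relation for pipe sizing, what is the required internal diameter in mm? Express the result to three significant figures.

D ≈ 186 mm

Swamee-Jain (Type III): D = 0.66·[ε^1.25·(LQ²/(gh_f))^4.75 + ν·Q^9.4·(L/(gh_f))^5.2]^0.04
LQ²/(gh_f) = 0.02227; L/(gh_f) = 2.701
Term 1 = ε^1.25·(…)^4.75 = 6.03×10^-15; Term 2 = ν·Q^9.4·(…)^5.2 = 1.20×10^-14
D = 0.66·(6.03×10^-15 + 1.20×10^-14)^0.04 = 0.1861 m = 186 mm
Check: V = 3.34 m/s, Re = 1.45×10^6, f = 0.01205, h_f = 32.8 m ≈ 33.7 m ✓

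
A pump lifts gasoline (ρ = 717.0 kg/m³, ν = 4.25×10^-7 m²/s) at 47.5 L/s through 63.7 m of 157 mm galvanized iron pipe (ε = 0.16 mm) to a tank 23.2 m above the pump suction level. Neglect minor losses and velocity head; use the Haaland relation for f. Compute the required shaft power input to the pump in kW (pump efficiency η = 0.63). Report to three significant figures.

P_shaft ≈ 13.6 kW

V = 4Q/(πD²) = 2.454 m/s; Re = 9.06×10^5; ε/D = 0.00102; f = 0.02006
h_f = f(L/D)V²/2g = 2.497 m
Total head H = z + h_f = 23.2 + 2.497 = 25.70 m
P_hyd = ρgQH = 717.0·9.81·0.0475·25.70 = 8.585 kW
P_shaft = P_hyd/η = 8.585/0.63 = 13.63 kW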